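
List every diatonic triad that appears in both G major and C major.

G, Am, C, Em

Triads in G major: G major (I), A minor (ii), B minor (iii), C major (IV), D major (V), E minor (vi), F♯ diminished (vii°).
Triads in C major: C major (I), D minor (ii), E minor (iii), F major (IV), G major (V), A minor (vi), B diminished (vii°).
Shared triads with their functions: G major (I in G major, V in C major); A minor (ii in G major, vi in C major); C major (IV in G major, I in C major); E minor (vi in G major, iii in C major).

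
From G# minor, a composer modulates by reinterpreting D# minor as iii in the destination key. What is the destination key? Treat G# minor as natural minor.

The numeral iii denotes a minor triad on scale degree 3. With D# on degree 3, the tonic of the new key is B.
Degree 3 carries a minor triad in major keys, so the destination is B major.
Check: the diatonic triads of B major are B (I), C#m (ii), D#m (iii), E (IV), F# (V), G#m (vi), A#dim (vii°) — D# minor is indeed iii.

B major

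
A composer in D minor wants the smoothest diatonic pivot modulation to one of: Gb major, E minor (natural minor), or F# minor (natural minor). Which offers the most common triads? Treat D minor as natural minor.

E minor

Triads of D minor (natural minor): Dm (i), Edim (ii°), F (III), Gm (iv), Am (v), Bb (VI), C (VII).
Gb major shares 0: none.
E minor (natural minor) shares 2: Am, C.
F# minor (natural minor) shares 0: none.
The most common triads (2) are shared with E minor.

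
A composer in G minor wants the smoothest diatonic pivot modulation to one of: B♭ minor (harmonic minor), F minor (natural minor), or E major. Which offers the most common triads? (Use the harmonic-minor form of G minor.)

F minor

Triads of G minor (harmonic minor): Gm (i), Adim (ii°), B♭aug (III+), Cm (iv), D (V), E♭ (VI), F♯dim (vii°).
B♭ minor (harmonic minor) shares 1: Adim.
F minor (natural minor) shares 2: Cm, E♭.
E major shares 0: none.
The most common triads (2) are shared with F minor.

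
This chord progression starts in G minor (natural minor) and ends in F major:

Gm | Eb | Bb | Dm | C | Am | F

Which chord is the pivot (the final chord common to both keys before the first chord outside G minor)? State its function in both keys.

Dm — v in G minor, vi in F major

Chords diatonic to G minor: Gm, Adim, Bb, Cm, Dm, Eb, F.
Reading the progression, the first chord not in that set is C, so the modulation leaves G minor there.
The chord immediately before C is Dm, which is diatonic to both keys: v in G minor and vi in F major.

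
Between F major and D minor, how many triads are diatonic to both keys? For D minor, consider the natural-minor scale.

Diatonic triads of F major: F (I), Gm (ii), Am (iii), B♭ (IV), C (V), Dm (vi), Edim (vii°).
Diatonic triads of D minor (natural minor): Dm (i), Edim (ii°), F (III), Gm (iv), Am (v), B♭ (VI), C (VII).
Matching root and quality in both lists: F, Gm, Am, B♭, C, Dm, Edim.
That gives 7 common triads.

7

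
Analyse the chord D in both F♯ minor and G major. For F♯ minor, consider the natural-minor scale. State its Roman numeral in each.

The scale of F♯ minor (natural minor) is F♯ G♯ A B C♯ D E; D is degree 6, and the triad built there (D-F♯-A) is major, so it is VI.
The scale of G major is G A B C D E F♯; D is degree 5, and the triad built there (D-F♯-A) is major, so it is V.

VI in F♯ minor; V in G major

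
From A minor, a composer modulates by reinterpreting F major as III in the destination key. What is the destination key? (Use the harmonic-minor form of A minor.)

The numeral III denotes a major triad on scale degree 3. With F on degree 3, the tonic of the new key is D.
Degree 3 carries a major triad in natural-minor keys, so the destination is D minor.
Check: the diatonic triads of D minor (natural minor) are Dm (i), Edim (ii°), F (III), Gm (iv), Am (v), Bb (VI), C (VII) — F major is indeed III.

D minor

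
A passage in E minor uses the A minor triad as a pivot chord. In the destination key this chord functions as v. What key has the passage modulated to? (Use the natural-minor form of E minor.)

D minor

The numeral v denotes a minor triad on scale degree 5. With A on degree 5, the tonic of the new key is D.
Degree 5 carries a minor triad in natural-minor keys, so the destination is D minor.
Check: the diatonic triads of D minor (natural minor) are Dm (i), Edim (ii°), F (III), Gm (iv), Am (v), Bb (VI), C (VII) — A minor is indeed v.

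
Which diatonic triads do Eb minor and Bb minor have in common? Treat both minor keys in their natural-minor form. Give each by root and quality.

Ebm, Gb, Bbm, Db

Triads in Eb minor (natural minor): Eb minor (i), F diminished (ii°), Gb major (III), Ab minor (iv), Bb minor (v), Cb major (VI), Db major (VII).
Triads in Bb minor (natural minor): Bb minor (i), C diminished (ii°), Db major (III), Eb minor (iv), F minor (v), Gb major (VI), Ab major (VII).
Shared triads with their functions: Eb minor (i in Eb minor, iv in Bb minor); Gb major (III in Eb minor, VI in Bb minor); Bb minor (v in Eb minor, i in Bb minor); Db major (VII in Eb minor, III in Bb minor).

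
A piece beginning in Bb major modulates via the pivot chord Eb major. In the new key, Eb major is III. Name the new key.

C minor

The numeral III denotes a major triad on scale degree 3. With Eb on degree 3, the tonic of the new key is C.
Degree 3 carries a major triad in natural-minor keys, so the destination is C minor.
Check: the diatonic triads of C minor (natural minor) are Cm (i), Ddim (ii°), Eb (III), Fm (iv), Gm (v), Ab (VI), Bb (VII) — Eb major is indeed III.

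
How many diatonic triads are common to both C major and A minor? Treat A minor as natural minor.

7

Diatonic triads of C major: C (I), Dm (ii), Em (iii), F (IV), G (V), Am (vi), Bdim (vii°).
Diatonic triads of A minor (natural minor): Am (i), Bdim (ii°), C (III), Dm (iv), Em (v), F (VI), G (VII).
Matching root and quality in both lists: C, Dm, Em, F, G, Am, Bdim.
That gives 7 common triads.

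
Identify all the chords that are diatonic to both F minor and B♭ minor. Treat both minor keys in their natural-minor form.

Triads in F minor (natural minor): Fm (i), Gdim (ii°), A♭ (III), B♭m (iv), Cm (v), D♭ (VI), E♭ (VII).
Triads in B♭ minor (natural minor): B♭m (i), Cdim (ii°), D♭ (III), E♭m (iv), Fm (v), G♭ (VI), A♭ (VII).
Shared triads with their functions: Fm (i in F minor, v in B♭ minor); A♭ (III in F minor, VII in B♭ minor); B♭m (iv in F minor, i in B♭ minor); D♭ (VI in F minor, III in B♭ minor).

Fm, A♭, B♭m, D♭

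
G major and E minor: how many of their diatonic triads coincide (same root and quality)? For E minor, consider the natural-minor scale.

7

Diatonic triads of G major: G (I), Am (ii), Bm (iii), C (IV), D (V), Em (vi), F#dim (vii°).
Diatonic triads of E minor (natural minor): Em (i), F#dim (ii°), G (III), Am (iv), Bm (v), C (VI), D (VII).
Matching root and quality in both lists: G, Am, Bm, C, D, Em, F#dim.
That gives 7 common triads.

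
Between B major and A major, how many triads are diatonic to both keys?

Diatonic triads of B major: B major (I), C# minor (ii), D# minor (iii), E major (IV), F# major (V), G# minor (vi), A# diminished (vii°).
Diatonic triads of A major: A major (I), B minor (ii), C# minor (iii), D major (IV), E major (V), F# minor (vi), G# diminished (vii°).
Matching root and quality in both lists: C# minor, E major.
That gives 2 common triads.

2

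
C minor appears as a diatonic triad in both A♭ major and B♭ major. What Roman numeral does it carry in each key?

iii in A♭ major; ii in B♭ major

The scale of A♭ major is A♭ B♭ C D♭ E♭ F G; C is degree 3, and the triad built there (C-E♭-G) is minor, so it is iii.
The scale of B♭ major is B♭ C D E♭ F G A; C is degree 2, and the triad built there (C-E♭-G) is minor, so it is ii.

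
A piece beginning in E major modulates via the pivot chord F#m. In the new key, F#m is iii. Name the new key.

D major

The numeral iii denotes a minor triad on scale degree 3. With F# on degree 3, the tonic of the new key is D.
Degree 3 carries a minor triad in major keys, so the destination is D major.
Check: the diatonic triads of D major are D (I), Em (ii), F#m (iii), G (IV), A (V), Bm (vi), C#dim (vii°) — F#m is indeed iii.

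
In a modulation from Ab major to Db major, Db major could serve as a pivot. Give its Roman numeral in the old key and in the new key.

IV in Ab major; I in Db major

The scale of Ab major is Ab Bb C Db Eb F G; Db is degree 4, and the triad built there (Db-F-Ab) is major, so it is IV.
The scale of Db major is Db Eb F Gb Ab Bb C; Db is degree 1, and the triad built there (Db-F-Ab) is major, so it is I.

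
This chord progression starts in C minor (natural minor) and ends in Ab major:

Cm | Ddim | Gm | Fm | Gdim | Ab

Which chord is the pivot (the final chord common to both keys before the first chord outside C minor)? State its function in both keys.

Chords diatonic to C minor: Cm, Ddim, Eb, Fm, Gm, Ab, Bb.
Reading the progression, the first chord not in that set is Gdim, so the modulation leaves C minor there.
The chord immediately before Gdim is Fm, which is diatonic to both keys: iv in C minor and vi in Ab major.

Fm — iv in C minor, vi in Ab major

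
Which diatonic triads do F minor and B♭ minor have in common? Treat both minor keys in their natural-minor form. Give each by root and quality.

Triads in F minor (natural minor): Fm (i), Gdim (ii°), A♭ (III), B♭m (iv), Cm (v), D♭ (VI), E♭ (VII).
Triads in B♭ minor (natural minor): B♭m (i), Cdim (ii°), D♭ (III), E♭m (iv), Fm (v), G♭ (VI), A♭ (VII).
Shared triads with their functions: Fm (i in F minor, v in B♭ minor); A♭ (III in F minor, VII in B♭ minor); B♭m (iv in F minor, i in B♭ minor); D♭ (VI in F minor, III in B♭ minor).

Fm, A♭, B♭m, D♭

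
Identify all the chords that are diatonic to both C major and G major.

C, Em, G, Am

Triads in C major: C (I), Dm (ii), Em (iii), F (IV), G (V), Am (vi), Bdim (vii°).
Triads in G major: G (I), Am (ii), Bm (iii), C (IV), D (V), Em (vi), F#dim (vii°).
Shared triads with their functions: C (I in C major, IV in G major); Em (iii in C major, vi in G major); G (V in C major, I in G major); Am (vi in C major, ii in G major).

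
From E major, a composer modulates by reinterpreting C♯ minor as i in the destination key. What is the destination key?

C♯ minor

The numeral i denotes a minor triad on scale degree 1. With C♯ on degree 1, the tonic of the new key is C♯.
Degree 1 carries a minor triad in minor keys, so the destination is C♯ minor.
Check: the diatonic triads of C♯ minor (natural minor) are C♯m (i), D♯dim (ii°), E (III), F♯m (iv), G♯m (v), A (VI), B (VII) — C♯ minor is indeed i.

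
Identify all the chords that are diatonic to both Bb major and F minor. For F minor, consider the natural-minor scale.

Cm, Eb

Triads in Bb major: Bb major (I), C minor (ii), D minor (iii), Eb major (IV), F major (V), G minor (vi), A diminished (vii°).
Triads in F minor (natural minor): F minor (i), G diminished (ii°), Ab major (III), Bb minor (iv), C minor (v), Db major (VI), Eb major (VII).
Shared triads with their functions: C minor (ii in Bb major, v in F minor); Eb major (IV in Bb major, VII in F minor).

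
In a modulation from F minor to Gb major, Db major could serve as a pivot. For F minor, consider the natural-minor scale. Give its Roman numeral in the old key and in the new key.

VI in F minor; V in Gb major

The scale of F minor (natural minor) is F G Ab Bb C Db Eb; Db is degree 6, and the triad built there (Db-F-Ab) is major, so it is VI.
The scale of Gb major is Gb Ab Bb Cb Db Eb F; Db is degree 5, and the triad built there (Db-F-Ab) is major, so it is V.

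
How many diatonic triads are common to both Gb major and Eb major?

Diatonic triads of Gb major: Gb (I), Abm (ii), Bbm (iii), Cb (IV), Db (V), Ebm (vi), Fdim (vii°).
Diatonic triads of Eb major: Eb (I), Fm (ii), Gm (iii), Ab (IV), Bb (V), Cm (vi), Ddim (vii°).
No triad has the same root and quality in both keys.

0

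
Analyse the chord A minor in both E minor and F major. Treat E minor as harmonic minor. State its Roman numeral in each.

The scale of E minor (harmonic minor) is E F# G A B C D#; A is degree 4, and the triad built there (A-C-E) is minor, so it is iv.
The scale of F major is F G A Bb C D E; A is degree 3, and the triad built there (A-C-E) is minor, so it is iii.

iv in E minor; iii in F major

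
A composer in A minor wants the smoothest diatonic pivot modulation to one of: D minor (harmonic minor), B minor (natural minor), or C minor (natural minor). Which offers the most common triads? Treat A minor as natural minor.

B minor

Triads of A minor (natural minor): Am (i), Bdim (ii°), C (III), Dm (iv), Em (v), F (VI), G (VII).
D minor (harmonic minor) shares 1: Dm.
B minor (natural minor) shares 2: Em, G.
C minor (natural minor) shares 0: none.
The most common triads (2) are shared with B minor.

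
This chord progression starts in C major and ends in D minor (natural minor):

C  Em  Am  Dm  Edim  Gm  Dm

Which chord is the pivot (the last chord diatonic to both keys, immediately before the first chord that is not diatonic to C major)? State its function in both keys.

Dm — ii in C major, i in D minor

Chords diatonic to C major: C, Dm, Em, F, G, Am, Bdim.
Reading the progression, the first chord not in that set is Edim, so the modulation leaves C major there.
The chord immediately before Edim is Dm, which is diatonic to both keys: ii in C major and i in D minor.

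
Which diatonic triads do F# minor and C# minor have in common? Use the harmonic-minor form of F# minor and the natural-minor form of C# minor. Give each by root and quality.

F#m

Triads in F# minor (harmonic minor): F#m (i), G#dim (ii°), Aaug (III+), Bm (iv), C# (V), D (VI), E#dim (vii°).
Triads in C# minor (natural minor): C#m (i), D#dim (ii°), E (III), F#m (iv), G#m (v), A (VI), B (VII).
Shared triads with their functions: F#m (i in F# minor, iv in C# minor).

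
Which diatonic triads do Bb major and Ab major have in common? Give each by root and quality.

Cm, Eb

Triads in Bb major: Bb (I), Cm (ii), Dm (iii), Eb (IV), F (V), Gm (vi), Adim (vii°).
Triads in Ab major: Ab (I), Bbm (ii), Cm (iii), Db (IV), Eb (V), Fm (vi), Gdim (vii°).
Shared triads with their functions: Cm (ii in Bb major, iii in Ab major); Eb (IV in Bb major, V in Ab major).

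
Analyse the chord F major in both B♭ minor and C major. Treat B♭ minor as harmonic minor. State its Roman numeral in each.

The scale of B♭ minor (harmonic minor) is B♭ C D♭ E♭ F G♭ A; F is degree 5, and the triad built there (F-A-C) is major, so it is V.
The scale of C major is C D E F G A B; F is degree 4, and the triad built there (F-A-C) is major, so it is IV.

V in B♭ minor; IV in C major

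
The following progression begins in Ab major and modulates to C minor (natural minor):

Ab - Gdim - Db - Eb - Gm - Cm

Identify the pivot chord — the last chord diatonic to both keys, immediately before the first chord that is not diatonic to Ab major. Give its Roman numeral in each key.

Eb — V in Ab major, III in C minor

Chords diatonic to Ab major: Ab, Bbm, Cm, Db, Eb, Fm, Gdim.
Reading the progression, the first chord not in that set is Gm, so the modulation leaves Ab major there.
The chord immediately before Gm is Eb, which is diatonic to both keys: V in Ab major and III in C minor.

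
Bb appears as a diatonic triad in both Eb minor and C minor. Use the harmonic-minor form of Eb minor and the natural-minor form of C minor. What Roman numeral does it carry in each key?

The scale of Eb minor (harmonic minor) is Eb F Gb Ab Bb Cb D; Bb is degree 5, and the triad built there (Bb-D-F) is major, so it is V.
The scale of C minor (natural minor) is C D Eb F G Ab Bb; Bb is degree 7, and the triad built there (Bb-D-F) is major, so it is VII.

V in Eb minor; VII in C minor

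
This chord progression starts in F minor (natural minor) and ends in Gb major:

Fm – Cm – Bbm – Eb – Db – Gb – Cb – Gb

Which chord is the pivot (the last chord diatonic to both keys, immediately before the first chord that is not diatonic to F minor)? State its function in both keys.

Chords diatonic to F minor: Fm, Gdim, Ab, Bbm, Cm, Db, Eb.
Reading the progression, the first chord not in that set is Gb, so the modulation leaves F minor there.
The chord immediately before Gb is Db, which is diatonic to both keys: VI in F minor and V in Gb major.

Db — VI in F minor, V in Gb major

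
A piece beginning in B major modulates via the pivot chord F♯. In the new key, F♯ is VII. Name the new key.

The numeral VII denotes a major triad on scale degree 7. With F♯ on degree 7, the tonic of the new key is G♯.
Degree 7 carries a major triad in natural-minor keys, so the destination is G♯ minor.
Check: the diatonic triads of G♯ minor (natural minor) are G♯m (i), A♯dim (ii°), B (III), C♯m (iv), D♯m (v), E (VI), F♯ (VII) — F♯ is indeed VII.

G♯ minor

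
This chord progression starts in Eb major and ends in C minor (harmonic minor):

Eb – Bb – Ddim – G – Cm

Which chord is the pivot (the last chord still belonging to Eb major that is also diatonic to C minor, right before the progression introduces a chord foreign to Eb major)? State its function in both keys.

Chords diatonic to Eb major: Eb, Fm, Gm, Ab, Bb, Cm, Ddim.
Reading the progression, the first chord not in that set is G, so the modulation leaves Eb major there.
The chord immediately before G is Ddim, which is diatonic to both keys: vii° in Eb major and ii° in C minor.

Ddim — vii° in Eb major, ii° in C minor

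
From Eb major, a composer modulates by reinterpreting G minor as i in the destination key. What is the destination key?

The numeral i denotes a minor triad on scale degree 1. With G on degree 1, the tonic of the new key is G.
Degree 1 carries a minor triad in minor keys, so the destination is G minor.
Check: the diatonic triads of G minor (natural minor) are Gm (i), Adim (ii°), Bb (III), Cm (iv), Dm (v), Eb (VI), F (VII) — G minor is indeed i.

G minor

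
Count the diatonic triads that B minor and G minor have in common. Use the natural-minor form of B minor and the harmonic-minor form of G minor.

Diatonic triads of B minor (natural minor): B minor (i), C♯ diminished (ii°), D major (III), E minor (iv), F♯ minor (v), G major (VI), A major (VII).
Diatonic triads of G minor (harmonic minor): G minor (i), A diminished (ii°), B♭ augmented (III+), C minor (iv), D major (V), E♭ major (VI), F♯ diminished (vii°).
Matching root and quality in both lists: D major.
That gives 1 common triad.

1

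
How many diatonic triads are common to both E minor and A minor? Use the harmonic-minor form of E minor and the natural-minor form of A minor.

3

Diatonic triads of E minor (harmonic minor): Em (i), F#dim (ii°), Gaug (III+), Am (iv), B (V), C (VI), D#dim (vii°).
Diatonic triads of A minor (natural minor): Am (i), Bdim (ii°), C (III), Dm (iv), Em (v), F (VI), G (VII).
Matching root and quality in both lists: Em, Am, C.
That gives 3 common triads.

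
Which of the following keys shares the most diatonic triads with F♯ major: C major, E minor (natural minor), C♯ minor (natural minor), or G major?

Triads of F♯ major: F♯ major (I), G♯ minor (ii), A♯ minor (iii), B major (IV), C♯ major (V), D♯ minor (vi), E♯ diminished (vii°).
C major shares 0: none.
E minor (natural minor) shares 0: none.
C♯ minor (natural minor) shares 2: G♯m, B.
G major shares 0: none.
The most common triads (2) are shared with C♯ minor.

C♯ minor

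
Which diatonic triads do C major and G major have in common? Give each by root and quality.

C, Em, G, Am

Triads in C major: C (I), Dm (ii), Em (iii), F (IV), G (V), Am (vi), Bdim (vii°).
Triads in G major: G (I), Am (ii), Bm (iii), C (IV), D (V), Em (vi), F#dim (vii°).
Shared triads with their functions: C (I in C major, IV in G major); Em (iii in C major, vi in G major); G (V in C major, I in G major); Am (vi in C major, ii in G major).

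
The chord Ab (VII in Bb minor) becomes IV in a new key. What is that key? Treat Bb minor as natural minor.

The numeral IV denotes a major triad on scale degree 4. With Ab on degree 4, the tonic of the new key is Eb.
Degree 4 carries a major triad in major keys, so the destination is Eb major.
Check: the diatonic triads of Eb major are Eb (I), Fm (ii), Gm (iii), Ab (IV), Bb (V), Cm (vi), Ddim (vii°) — Ab is indeed IV.

Eb major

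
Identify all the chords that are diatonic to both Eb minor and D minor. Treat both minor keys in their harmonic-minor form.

Bb

Triads in Eb minor (harmonic minor): Ebm (i), Fdim (ii°), Gbaug (III+), Abm (iv), Bb (V), Cb (VI), Ddim (vii°).
Triads in D minor (harmonic minor): Dm (i), Edim (ii°), Faug (III+), Gm (iv), A (V), Bb (VI), C#dim (vii°).
Shared triads with their functions: Bb (V in Eb minor, VI in D minor).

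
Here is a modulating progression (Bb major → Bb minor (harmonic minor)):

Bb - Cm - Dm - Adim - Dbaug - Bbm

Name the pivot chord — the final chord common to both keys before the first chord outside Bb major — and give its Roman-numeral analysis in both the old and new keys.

Chords diatonic to Bb major: Bb, Cm, Dm, Eb, F, Gm, Adim.
Reading the progression, the first chord not in that set is Dbaug, so the modulation leaves Bb major there.
The chord immediately before Dbaug is Adim, which is diatonic to both keys: vii° in Bb major and vii° in Bb minor.

Adim — vii° in Bb major, vii° in Bb minor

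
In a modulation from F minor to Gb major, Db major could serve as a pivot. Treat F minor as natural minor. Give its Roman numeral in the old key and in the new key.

VI in F minor; V in Gb major

The scale of F minor (natural minor) is F G Ab Bb C Db Eb; Db is degree 6, and the triad built there (Db-F-Ab) is major, so it is VI.
The scale of Gb major is Gb Ab Bb Cb Db Eb F; Db is degree 5, and the triad built there (Db-F-Ab) is major, so it is V.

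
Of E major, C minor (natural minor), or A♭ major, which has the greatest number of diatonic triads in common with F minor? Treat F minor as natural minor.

A♭ major

Triads of F minor (natural minor): Fm (i), Gdim (ii°), A♭ (III), B♭m (iv), Cm (v), D♭ (VI), E♭ (VII).
E major shares 0: none.
C minor (natural minor) shares 4: Fm, A♭, Cm, E♭.
A♭ major shares 7: Fm, Gdim, A♭, B♭m, Cm, D♭, E♭.
The most common triads (7) are shared with A♭ major.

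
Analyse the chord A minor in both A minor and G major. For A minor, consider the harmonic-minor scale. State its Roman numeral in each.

i in A minor; ii in G major

The scale of A minor (harmonic minor) is A B C D E F G#; A is degree 1, and the triad built there (A-C-E) is minor, so it is i.
The scale of G major is G A B C D E F#; A is degree 2, and the triad built there (A-C-E) is minor, so it is ii.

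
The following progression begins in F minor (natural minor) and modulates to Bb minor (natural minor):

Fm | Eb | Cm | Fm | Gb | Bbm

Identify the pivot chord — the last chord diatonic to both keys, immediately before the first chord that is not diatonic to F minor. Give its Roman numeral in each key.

Fm — i in F minor, v in Bb minor

Chords diatonic to F minor: Fm, Gdim, Ab, Bbm, Cm, Db, Eb.
Reading the progression, the first chord not in that set is Gb, so the modulation leaves F minor there.
The chord immediately before Gb is Fm, which is diatonic to both keys: i in F minor and v in Bb minor.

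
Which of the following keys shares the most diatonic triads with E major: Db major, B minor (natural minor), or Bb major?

B minor

Triads of E major: E (I), F#m (ii), G#m (iii), A (IV), B (V), C#m (vi), D#dim (vii°).
Db major shares 0: none.
B minor (natural minor) shares 2: F#m, A.
Bb major shares 0: none.
The most common triads (2) are shared with B minor.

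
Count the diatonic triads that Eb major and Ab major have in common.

4

Diatonic triads of Eb major: Eb major (I), F minor (ii), G minor (iii), Ab major (IV), Bb major (V), C minor (vi), D diminished (vii°).
Diatonic triads of Ab major: Ab major (I), Bb minor (ii), C minor (iii), Db major (IV), Eb major (V), F minor (vi), G diminished (vii°).
Matching root and quality in both lists: Eb major, F minor, Ab major, C minor.
That gives 4 common triads.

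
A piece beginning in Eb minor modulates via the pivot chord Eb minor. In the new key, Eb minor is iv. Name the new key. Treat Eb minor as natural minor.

The numeral iv denotes a minor triad on scale degree 4. With Eb on degree 4, the tonic of the new key is Bb.
Degree 4 carries a minor triad in minor keys, so the destination is Bb minor.
Check: the diatonic triads of Bb minor (natural minor) are Bbm (i), Cdim (ii°), Db (III), Ebm (iv), Fm (v), Gb (VI), Ab (VII) — Eb minor is indeed iv.

Bb minor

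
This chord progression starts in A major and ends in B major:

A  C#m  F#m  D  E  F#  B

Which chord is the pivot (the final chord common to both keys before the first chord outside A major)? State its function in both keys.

Chords diatonic to A major: A, Bm, C#m, D, E, F#m, G#dim.
Reading the progression, the first chord not in that set is F#, so the modulation leaves A major there.
The chord immediately before F# is E, which is diatonic to both keys: V in A major and IV in B major.

E — V in A major, IV in B major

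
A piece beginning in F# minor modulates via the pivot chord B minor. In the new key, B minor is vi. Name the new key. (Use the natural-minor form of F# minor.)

The numeral vi denotes a minor triad on scale degree 6. With B on degree 6, the tonic of the new key is D.
Degree 6 carries a minor triad in major keys, so the destination is D major.
Check: the diatonic triads of D major are D (I), Em (ii), F#m (iii), G (IV), A (V), Bm (vi), C#dim (vii°) — B minor is indeed vi.

D major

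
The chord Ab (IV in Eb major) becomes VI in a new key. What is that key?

C minor

The numeral VI denotes a major triad on scale degree 6. With Ab on degree 6, the tonic of the new key is C.
Degree 6 carries a major triad in minor keys, so the destination is C minor.
Check: the diatonic triads of C minor (natural minor) are Cm (i), Ddim (ii°), Eb (III), Fm (iv), Gm (v), Ab (VI), Bb (VII) — Ab is indeed VI.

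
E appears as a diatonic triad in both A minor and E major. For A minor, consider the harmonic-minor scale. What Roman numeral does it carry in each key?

V in A minor; I in E major

The scale of A minor (harmonic minor) is A B C D E F G#; E is degree 5, and the triad built there (E-G#-B) is major, so it is V.
The scale of E major is E F# G# A B C# D#; E is degree 1, and the triad built there (E-G#-B) is major, so it is I.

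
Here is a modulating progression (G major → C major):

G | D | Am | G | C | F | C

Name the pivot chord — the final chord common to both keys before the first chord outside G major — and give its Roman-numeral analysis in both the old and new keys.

Chords diatonic to G major: G, Am, Bm, C, D, Em, F#dim.
Reading the progression, the first chord not in that set is F, so the modulation leaves G major there.
The chord immediately before F is C, which is diatonic to both keys: IV in G major and I in C major.

C — IV in G major, I in C major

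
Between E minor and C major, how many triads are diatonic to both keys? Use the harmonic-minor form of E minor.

Diatonic triads of E minor (harmonic minor): Em (i), F#dim (ii°), Gaug (III+), Am (iv), B (V), C (VI), D#dim (vii°).
Diatonic triads of C major: C (I), Dm (ii), Em (iii), F (IV), G (V), Am (vi), Bdim (vii°).
Matching root and quality in both lists: Em, Am, C.
That gives 3 common triads.

3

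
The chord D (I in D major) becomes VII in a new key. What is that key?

E minor

The numeral VII denotes a major triad on scale degree 7. With D on degree 7, the tonic of the new key is E.
Degree 7 carries a major triad in natural-minor keys, so the destination is E minor.
Check: the diatonic triads of E minor (natural minor) are Em (i), F#dim (ii°), G (III), Am (iv), Bm (v), C (VI), D (VII) — D is indeed VII.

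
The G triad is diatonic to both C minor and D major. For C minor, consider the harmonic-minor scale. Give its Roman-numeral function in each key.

V in C minor; IV in D major

The scale of C minor (harmonic minor) is C D Eb F G Ab B; G is degree 5, and the triad built there (G-B-D) is major, so it is V.
The scale of D major is D E F# G A B C#; G is degree 4, and the triad built there (G-B-D) is major, so it is IV.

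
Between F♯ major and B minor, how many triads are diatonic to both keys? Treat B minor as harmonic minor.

Diatonic triads of F♯ major: F♯ (I), G♯m (ii), A♯m (iii), B (IV), C♯ (V), D♯m (vi), E♯dim (vii°).
Diatonic triads of B minor (harmonic minor): Bm (i), C♯dim (ii°), Daug (III+), Em (iv), F♯ (V), G (VI), A♯dim (vii°).
Matching root and quality in both lists: F♯.
That gives 1 common triad.

1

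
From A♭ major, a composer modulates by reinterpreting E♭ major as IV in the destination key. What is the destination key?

B♭ major

The numeral IV denotes a major triad on scale degree 4. With E♭ on degree 4, the tonic of the new key is B♭.
Degree 4 carries a major triad in major keys, so the destination is B♭ major.
Check: the diatonic triads of B♭ major are B♭ (I), Cm (ii), Dm (iii), E♭ (IV), F (V), Gm (vi), Adim (vii°) — E♭ major is indeed IV.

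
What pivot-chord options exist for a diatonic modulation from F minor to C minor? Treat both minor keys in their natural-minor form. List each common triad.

Triads in F minor (natural minor): Fm (i), Gdim (ii°), Ab (III), Bbm (iv), Cm (v), Db (VI), Eb (VII).
Triads in C minor (natural minor): Cm (i), Ddim (ii°), Eb (III), Fm (iv), Gm (v), Ab (VI), Bb (VII).
Shared triads with their functions: Fm (i in F minor, iv in C minor); Ab (III in F minor, VI in C minor); Cm (v in F minor, i in C minor); Eb (VII in F minor, III in C minor).

Fm, Ab, Cm, Eb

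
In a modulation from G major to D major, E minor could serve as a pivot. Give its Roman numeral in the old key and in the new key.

The scale of G major is G A B C D E F#; E is degree 6, and the triad built there (E-G-B) is minor, so it is vi.
The scale of D major is D E F# G A B C#; E is degree 2, and the triad built there (E-G-B) is minor, so it is ii.

vi in G major; ii in D major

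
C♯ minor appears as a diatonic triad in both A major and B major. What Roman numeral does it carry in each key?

iii in A major; ii in B major

The scale of A major is A B C♯ D E F♯ G♯; C♯ is degree 3, and the triad built there (C♯-E-G♯) is minor, so it is iii.
The scale of B major is B C♯ D♯ E F♯ G♯ A♯; C♯ is degree 2, and the triad built there (C♯-E-G♯) is minor, so it is ii.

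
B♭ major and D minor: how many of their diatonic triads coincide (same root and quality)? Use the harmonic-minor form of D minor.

3

Diatonic triads of B♭ major: B♭ (I), Cm (ii), Dm (iii), E♭ (IV), F (V), Gm (vi), Adim (vii°).
Diatonic triads of D minor (harmonic minor): Dm (i), Edim (ii°), Faug (III+), Gm (iv), A (V), B♭ (VI), C♯dim (vii°).
Matching root and quality in both lists: B♭, Dm, Gm.
That gives 3 common triads.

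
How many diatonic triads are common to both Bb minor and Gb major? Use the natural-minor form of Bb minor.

Diatonic triads of Bb minor (natural minor): Bb minor (i), C diminished (ii°), Db major (III), Eb minor (iv), F minor (v), Gb major (VI), Ab major (VII).
Diatonic triads of Gb major: Gb major (I), Ab minor (ii), Bb minor (iii), Cb major (IV), Db major (V), Eb minor (vi), F diminished (vii°).
Matching root and quality in both lists: Bb minor, Db major, Eb minor, Gb major.
That gives 4 common triads.

4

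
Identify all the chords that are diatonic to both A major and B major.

Triads in A major: A major (I), B minor (ii), C# minor (iii), D major (IV), E major (V), F# minor (vi), G# diminished (vii°).
Triads in B major: B major (I), C# minor (ii), D# minor (iii), E major (IV), F# major (V), G# minor (vi), A# diminished (vii°).
Shared triads with their functions: C# minor (iii in A major, ii in B major); E major (V in A major, IV in B major).

C#m, E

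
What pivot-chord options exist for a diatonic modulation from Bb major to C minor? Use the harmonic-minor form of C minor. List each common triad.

Cm

Triads in Bb major: Bb (I), Cm (ii), Dm (iii), Eb (IV), F (V), Gm (vi), Adim (vii°).
Triads in C minor (harmonic minor): Cm (i), Ddim (ii°), Ebaug (III+), Fm (iv), G (V), Ab (VI), Bdim (vii°).
Shared triads with their functions: Cm (ii in Bb major, i in C minor).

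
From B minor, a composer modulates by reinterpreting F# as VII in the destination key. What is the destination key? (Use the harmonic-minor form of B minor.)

The numeral VII denotes a major triad on scale degree 7. With F# on degree 7, the tonic of the new key is G#.
Degree 7 carries a major triad in natural-minor keys, so the destination is G# minor.
Check: the diatonic triads of G# minor (natural minor) are G#m (i), A#dim (ii°), B (III), C#m (iv), D#m (v), E (VI), F# (VII) — F# is indeed VII.

G# minor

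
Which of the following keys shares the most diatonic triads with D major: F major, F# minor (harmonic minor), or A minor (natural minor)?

Triads of D major: D (I), Em (ii), F#m (iii), G (IV), A (V), Bm (vi), C#dim (vii°).
F major shares 0: none.
F# minor (harmonic minor) shares 3: D, F#m, Bm.
A minor (natural minor) shares 2: Em, G.
The most common triads (3) are shared with F# minor.

F# minor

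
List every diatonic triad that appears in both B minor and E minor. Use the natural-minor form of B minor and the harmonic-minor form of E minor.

Em

Triads in B minor (natural minor): Bm (i), C#dim (ii°), D (III), Em (iv), F#m (v), G (VI), A (VII).
Triads in E minor (harmonic minor): Em (i), F#dim (ii°), Gaug (III+), Am (iv), B (V), C (VI), D#dim (vii°).
Shared triads with their functions: Em (iv in B minor, i in E minor).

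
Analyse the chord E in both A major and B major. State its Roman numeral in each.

The scale of A major is A B C# D E F# G#; E is degree 5, and the triad built there (E-G#-B) is major, so it is V.
The scale of B major is B C# D# E F# G# A#; E is degree 4, and the triad built there (E-G#-B) is major, so it is IV.

V in A major; IV in B major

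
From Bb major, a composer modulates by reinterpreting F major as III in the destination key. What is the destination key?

D minor

The numeral III denotes a major triad on scale degree 3. With F on degree 3, the tonic of the new key is D.
Degree 3 carries a major triad in natural-minor keys, so the destination is D minor.
Check: the diatonic triads of D minor (natural minor) are Dm (i), Edim (ii°), F (III), Gm (iv), Am (v), Bb (VI), C (VII) — F major is indeed III.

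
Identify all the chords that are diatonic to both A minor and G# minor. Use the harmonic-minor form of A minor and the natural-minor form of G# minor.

E

Triads in A minor (harmonic minor): A minor (i), B diminished (ii°), C augmented (III+), D minor (iv), E major (V), F major (VI), G# diminished (vii°).
Triads in G# minor (natural minor): G# minor (i), A# diminished (ii°), B major (III), C# minor (iv), D# minor (v), E major (VI), F# major (VII).
Shared triads with their functions: E major (V in A minor, VI in G# minor).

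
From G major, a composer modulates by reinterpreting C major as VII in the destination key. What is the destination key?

The numeral VII denotes a major triad on scale degree 7. With C on degree 7, the tonic of the new key is D.
Degree 7 carries a major triad in natural-minor keys, so the destination is D minor.
Check: the diatonic triads of D minor (natural minor) are Dm (i), Edim (ii°), F (III), Gm (iv), Am (v), Bb (VI), C (VII) — C major is indeed VII.

D minor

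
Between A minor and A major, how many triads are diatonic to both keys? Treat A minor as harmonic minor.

2

Diatonic triads of A minor (harmonic minor): A minor (i), B diminished (ii°), C augmented (III+), D minor (iv), E major (V), F major (VI), G# diminished (vii°).
Diatonic triads of A major: A major (I), B minor (ii), C# minor (iii), D major (IV), E major (V), F# minor (vi), G# diminished (vii°).
Matching root and quality in both lists: E major, G# diminished.
That gives 2 common triads.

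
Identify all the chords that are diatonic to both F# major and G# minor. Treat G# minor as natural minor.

F#, G#m, B, D#m

Triads in F# major: F# (I), G#m (ii), A#m (iii), B (IV), C# (V), D#m (vi), E#dim (vii°).
Triads in G# minor (natural minor): G#m (i), A#dim (ii°), B (III), C#m (iv), D#m (v), E (VI), F# (VII).
Shared triads with their functions: F# (I in F# major, VII in G# minor); G#m (ii in F# major, i in G# minor); B (IV in F# major, III in G# minor); D#m (vi in F# major, v in G# minor).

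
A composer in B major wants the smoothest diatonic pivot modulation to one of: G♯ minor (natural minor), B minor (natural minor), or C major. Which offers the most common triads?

Triads of B major: B (I), C♯m (ii), D♯m (iii), E (IV), F♯ (V), G♯m (vi), A♯dim (vii°).
G♯ minor (natural minor) shares 7: B, C♯m, D♯m, E, F♯, G♯m, A♯dim.
B minor (natural minor) shares 0: none.
C major shares 0: none.
The most common triads (7) are shared with G♯ minor.

G♯ minor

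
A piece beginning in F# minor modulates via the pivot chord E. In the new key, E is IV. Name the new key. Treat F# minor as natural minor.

The numeral IV denotes a major triad on scale degree 4. With E on degree 4, the tonic of the new key is B.
Degree 4 carries a major triad in major keys, so the destination is B major.
Check: the diatonic triads of B major are B (I), C#m (ii), D#m (iii), E (IV), F# (V), G#m (vi), A#dim (vii°) — E is indeed IV.

B major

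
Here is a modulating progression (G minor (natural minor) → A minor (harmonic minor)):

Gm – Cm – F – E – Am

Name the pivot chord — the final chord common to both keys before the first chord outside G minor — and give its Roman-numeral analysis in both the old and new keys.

F — VII in G minor, VI in A minor

Chords diatonic to G minor: Gm, Adim, Bb, Cm, Dm, Eb, F.
Reading the progression, the first chord not in that set is E, so the modulation leaves G minor there.
The chord immediately before E is F, which is diatonic to both keys: VII in G minor and VI in A minor.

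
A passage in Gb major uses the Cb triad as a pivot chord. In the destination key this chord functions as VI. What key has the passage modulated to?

The numeral VI denotes a major triad on scale degree 6. With Cb on degree 6, the tonic of the new key is Eb.
Degree 6 carries a major triad in minor keys, so the destination is Eb minor.
Check: the diatonic triads of Eb minor (natural minor) are Ebm (i), Fdim (ii°), Gb (III), Abm (iv), Bbm (v), Cb (VI), Db (VII) — Cb is indeed VI.

Eb minor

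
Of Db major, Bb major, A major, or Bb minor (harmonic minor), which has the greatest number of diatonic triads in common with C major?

Triads of C major: C major (I), D minor (ii), E minor (iii), F major (IV), G major (V), A minor (vi), B diminished (vii°).
Db major shares 0: none.
Bb major shares 2: Dm, F.
A major shares 0: none.
Bb minor (harmonic minor) shares 1: F.
The most common triads (2) are shared with Bb major.

Bb major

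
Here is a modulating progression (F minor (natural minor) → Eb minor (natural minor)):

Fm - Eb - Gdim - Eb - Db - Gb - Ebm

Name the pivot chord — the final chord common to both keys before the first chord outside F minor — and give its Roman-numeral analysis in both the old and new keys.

Chords diatonic to F minor: Fm, Gdim, Ab, Bbm, Cm, Db, Eb.
Reading the progression, the first chord not in that set is Gb, so the modulation leaves F minor there.
The chord immediately before Gb is Db, which is diatonic to both keys: VI in F minor and VII in Eb minor.

Db — VI in F minor, VII in Eb minor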